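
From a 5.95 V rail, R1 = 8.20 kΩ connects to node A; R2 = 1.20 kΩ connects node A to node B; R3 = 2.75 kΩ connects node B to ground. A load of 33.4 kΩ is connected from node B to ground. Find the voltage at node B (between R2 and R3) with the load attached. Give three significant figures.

At node B, R3 is in parallel with the load: R3‖R_L = 2.541 kΩ.
Below node A the resistance is R2 + (R3‖R_L) = 3.741 kΩ, so V_A = 5.95 × 3.741/11.94 = 1.864 V.
Then V_B = V_A × (R3‖R_L)/(R2 + R3‖R_L) = 1.864 × 2.541/3.741 = 1.27 V.

V ≈ 1.27 V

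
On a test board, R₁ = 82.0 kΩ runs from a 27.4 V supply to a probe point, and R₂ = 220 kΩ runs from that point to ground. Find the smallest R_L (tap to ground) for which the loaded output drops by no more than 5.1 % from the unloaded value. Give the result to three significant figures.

Output resistance R_th = R₁‖R₂ = (82.0 × 220)/302.0 = 59.74 kΩ.
The fractional drop is R_th/(R_th + R_L); requiring this ≤ 0.0510 gives R_L ≥ R_th(1/0.0510 − 1) = 59.74 × 18.61 = 1.11 MΩ.

R_L(min) ≈ 1.11 MΩ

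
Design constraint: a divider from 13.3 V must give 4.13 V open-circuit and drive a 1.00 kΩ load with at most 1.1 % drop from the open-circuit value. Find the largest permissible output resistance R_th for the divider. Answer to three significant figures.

R_th ≤ 11.1 Ω

Loading drop = R_th/(R_th + R_L) ≤ 0.0110, so R_th ≤ R_L · ε/(1−ε) = 1.00 kΩ × 0.0110/0.9890 = 11.1 Ω.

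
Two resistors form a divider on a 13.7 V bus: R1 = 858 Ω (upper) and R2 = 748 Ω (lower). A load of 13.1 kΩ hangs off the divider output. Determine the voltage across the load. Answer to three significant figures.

The load sits in parallel with R2: R2‖R_L = (748 × 13100) / (748 + 13100) = 707.6 Ω.
V_out = 13.7 × 707.6 / (858 + 707.6) = 13.7 × 707.6/1566 = 6.19 V.

V_out ≈ 6.19 V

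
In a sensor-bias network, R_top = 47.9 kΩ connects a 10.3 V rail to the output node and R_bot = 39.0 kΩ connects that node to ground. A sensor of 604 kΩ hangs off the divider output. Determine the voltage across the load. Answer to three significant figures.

The load sits in parallel with R_bot: R_bot‖R_L = (39.0 × 604) / (39.0 + 604) = 36.63 kΩ.
V_out = 10.3 × 36.63 / (47.9 + 36.63) = 10.3 × 36.63/84.53 = 4.46 V.
(Unloaded it would have been 4.62 V.)

V_out ≈ 4.46 V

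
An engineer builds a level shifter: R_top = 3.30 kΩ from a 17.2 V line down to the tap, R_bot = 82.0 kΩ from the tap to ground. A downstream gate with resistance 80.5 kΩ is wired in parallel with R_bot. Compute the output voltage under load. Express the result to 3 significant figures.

V_out ≈ 15.9 V

The load sits in parallel with R_bot: R_bot‖R_L = (82.0 × 80.5) / (82.0 + 80.5) = 40.62 kΩ.
V_out = 17.2 × 40.62 / (3.30 + 40.62) = 17.2 × 40.62/43.92 = 15.9 V.
(Unloaded it would have been 16.5 V.)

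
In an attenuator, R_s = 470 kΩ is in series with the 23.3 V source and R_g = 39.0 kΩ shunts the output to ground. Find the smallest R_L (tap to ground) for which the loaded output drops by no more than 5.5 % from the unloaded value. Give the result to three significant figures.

R_L(min) ≈ 619 kΩ

Output resistance R_th = R_s‖R_g = (470 × 39.0)/509.0 = 36.01 kΩ.
The fractional drop is R_th/(R_th + R_L); requiring this ≤ 0.0550 gives R_L ≥ R_th(1/0.0550 − 1) = 36.01 × 17.18 = 619 kΩ.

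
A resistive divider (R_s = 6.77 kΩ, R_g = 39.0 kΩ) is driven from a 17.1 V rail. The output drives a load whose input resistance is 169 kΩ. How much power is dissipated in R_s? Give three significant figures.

P ≈ 1.34 mW

Total resistance from the source is R_s + (R_g‖R_L) = 38.46 kΩ, so I = 17.1/38.46 kΩ = 0.4446 mA.
P = I²·R_s = (0.4446 mA)² × 6.77 kΩ = 1.34 mW.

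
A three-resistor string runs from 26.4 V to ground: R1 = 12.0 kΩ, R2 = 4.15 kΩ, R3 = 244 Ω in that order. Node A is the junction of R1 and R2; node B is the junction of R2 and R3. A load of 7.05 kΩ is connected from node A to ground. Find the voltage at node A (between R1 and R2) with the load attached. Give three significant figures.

V ≈ 4.86 V

Below node A the series string R2+R3 = 4394 Ω sits in parallel with the 7050 Ω load: 2707 Ω.
V_A = 26.4 × 2707/(12000 + 2707) = 4.86 V.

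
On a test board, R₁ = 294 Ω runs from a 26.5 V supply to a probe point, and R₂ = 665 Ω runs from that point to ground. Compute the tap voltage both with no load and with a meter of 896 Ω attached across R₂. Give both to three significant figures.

Open-circuit: V = 26.5 × 665/(294 + 665) = 18.4 V.
With the load, R₂ becomes R₂‖R_L = 381.7 Ω, so V = 26.5 × 381.7/675.7 = 15.0 V.

Unloaded: 18.4 V; loaded: 15.0 V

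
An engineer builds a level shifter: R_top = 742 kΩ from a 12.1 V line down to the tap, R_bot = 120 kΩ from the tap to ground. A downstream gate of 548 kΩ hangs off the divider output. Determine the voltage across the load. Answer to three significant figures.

The load sits in parallel with R_bot: R_bot‖R_L = (120 × 548) / (120 + 548) = 98.44 kΩ.
V_out = 12.1 × 98.44 / (742 + 98.44) = 12.1 × 98.44/840.4 = 1.42 V.

V_out ≈ 1.42 V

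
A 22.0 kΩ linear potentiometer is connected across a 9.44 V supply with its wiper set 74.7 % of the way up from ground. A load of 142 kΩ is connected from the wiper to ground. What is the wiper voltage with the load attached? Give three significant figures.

The wiper splits the pot into (1−α)R = 5.566 kΩ above and αR = 16.43 kΩ below.
Lower section ‖ load = 14.73 kΩ.
V_wiper = 9.44 × 14.73/(5.566 + 14.73) = 6.85 V.

V ≈ 6.85 V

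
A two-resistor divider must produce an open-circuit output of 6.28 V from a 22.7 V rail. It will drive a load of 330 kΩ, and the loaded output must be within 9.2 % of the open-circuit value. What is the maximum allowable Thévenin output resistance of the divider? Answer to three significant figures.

Loading drop = R_th/(R_th + R_L) ≤ 0.0920, so R_th ≤ R_L · ε/(1−ε) = 330 kΩ × 0.0920/0.9080 = 33.4 kΩ.
(Any R1, R2 with R2/(R1+R2) = 0.277 and R1‖R2 ≤ 33.4 kΩ will meet the spec.)

R_th ≤ 33.4 kΩ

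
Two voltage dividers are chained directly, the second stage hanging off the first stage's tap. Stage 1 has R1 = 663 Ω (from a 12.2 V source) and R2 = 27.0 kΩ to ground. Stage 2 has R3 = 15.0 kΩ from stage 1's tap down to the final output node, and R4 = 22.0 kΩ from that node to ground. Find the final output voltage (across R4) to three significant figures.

Stage 2 presents R3+R4 = 37000 Ω as a load on stage 1's tap.
Stage 1's lower leg becomes R2‖(R3+R4) = 15610 Ω, so V_mid = 12.2 × 15610/16270 = 11.70 V.
Stage 2 is itself unloaded: V_out = V_mid × R4/(R3+R4) = 11.70 × 22000/37000 = 6.96 V.

V_out ≈ 6.96 V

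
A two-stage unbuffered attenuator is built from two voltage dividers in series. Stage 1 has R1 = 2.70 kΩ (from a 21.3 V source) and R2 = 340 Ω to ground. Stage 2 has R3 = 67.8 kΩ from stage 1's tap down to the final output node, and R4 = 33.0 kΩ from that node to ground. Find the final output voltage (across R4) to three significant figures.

Stage 2 presents R3+R4 = 100800 Ω as a load on stage 1's tap.
Stage 1's lower leg becomes R2‖(R3+R4) = 338.9 Ω, so V_mid = 21.3 × 338.9/3039 = 2.375 V.
Stage 2 is itself unloaded: V_out = V_mid × R4/(R3+R4) = 2.375 × 33000/100800 = 0.778 V.

V_out ≈ 0.778 V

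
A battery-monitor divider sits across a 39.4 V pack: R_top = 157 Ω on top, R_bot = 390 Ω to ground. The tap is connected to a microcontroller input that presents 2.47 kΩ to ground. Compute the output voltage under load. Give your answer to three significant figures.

V_out ≈ 26.9 V

The load sits in parallel with R_bot: R_bot‖R_L = (390 × 2470) / (390 + 2470) = 336.8 Ω.
V_out = 39.4 × 336.8 / (157 + 336.8) = 39.4 × 336.8/493.8 = 26.9 V.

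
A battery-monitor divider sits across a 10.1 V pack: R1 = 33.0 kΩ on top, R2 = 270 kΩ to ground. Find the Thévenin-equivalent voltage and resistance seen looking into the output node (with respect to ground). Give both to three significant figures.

V_th = 9.00 V, R_th = 29.4 kΩ

V_th is the open-circuit tap voltage: 10.1 × 270/(33.0 + 270) = 9.00 V.
With the supply zeroed, R1 and R2 appear in parallel from the tap: R_th = R1‖R2 = (33.0 × 270)/303.0 = 29.4 kΩ.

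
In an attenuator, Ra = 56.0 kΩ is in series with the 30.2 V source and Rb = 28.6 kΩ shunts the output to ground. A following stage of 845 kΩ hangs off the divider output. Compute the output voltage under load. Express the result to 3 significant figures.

V_out ≈ 9.99 V

The load sits in parallel with Rb: Rb‖R_L = (28.6 × 845) / (28.6 + 845) = 27.66 kΩ.
V_out = 30.2 × 27.66 / (56.0 + 27.66) = 30.2 × 27.66/83.66 = 9.99 V.
(Unloaded it would have been 10.2 V.)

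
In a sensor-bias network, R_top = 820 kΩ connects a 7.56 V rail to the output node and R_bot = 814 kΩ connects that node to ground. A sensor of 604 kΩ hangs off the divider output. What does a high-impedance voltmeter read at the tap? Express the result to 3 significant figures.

The load sits in parallel with R_bot: R_bot‖R_L = (814 × 604) / (814 + 604) = 346.7 kΩ.
V_out = 7.56 × 346.7 / (820 + 346.7) = 7.56 × 346.7/1167 = 2.25 V.

V_out ≈ 2.25 V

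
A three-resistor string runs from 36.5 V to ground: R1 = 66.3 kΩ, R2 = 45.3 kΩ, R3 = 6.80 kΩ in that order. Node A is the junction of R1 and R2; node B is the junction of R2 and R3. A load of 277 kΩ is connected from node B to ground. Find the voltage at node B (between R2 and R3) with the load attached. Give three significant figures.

V ≈ 2.05 V

At node B, R3 is in parallel with the load: R3‖R_L = 6.637 kΩ.
Below node A the resistance is R2 + (R3‖R_L) = 51.94 kΩ, so V_A = 36.5 × 51.94/118.2 = 16.03 V.
Then V_B = V_A × (R3‖R_L)/(R2 + R3‖R_L) = 16.03 × 6.637/51.94 = 2.05 V.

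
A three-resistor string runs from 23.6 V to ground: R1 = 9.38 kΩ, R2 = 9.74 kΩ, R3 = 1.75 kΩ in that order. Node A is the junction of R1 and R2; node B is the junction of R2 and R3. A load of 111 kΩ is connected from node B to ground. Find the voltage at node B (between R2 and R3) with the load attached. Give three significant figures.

At node B, R3 is in parallel with the load: R3‖R_L = 1.723 kΩ.
Below node A the resistance is R2 + (R3‖R_L) = 11.46 kΩ, so V_A = 23.6 × 11.46/20.84 = 12.98 V.
Then V_B = V_A × (R3‖R_L)/(R2 + R3‖R_L) = 12.98 × 1.723/11.46 = 1.95 V.

V ≈ 1.95 V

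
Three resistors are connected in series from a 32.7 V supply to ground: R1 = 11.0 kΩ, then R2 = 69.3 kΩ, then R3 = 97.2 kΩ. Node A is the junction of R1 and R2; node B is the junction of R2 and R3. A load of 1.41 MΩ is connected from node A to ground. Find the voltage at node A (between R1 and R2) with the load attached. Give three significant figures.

Below node A the series string R2+R3 = 166.5 kΩ sits in parallel with the 1410 kΩ load: 148.9 kΩ.
V_A = 32.7 × 148.9/(11.0 + 148.9) = 30.5 V.

V ≈ 30.5 V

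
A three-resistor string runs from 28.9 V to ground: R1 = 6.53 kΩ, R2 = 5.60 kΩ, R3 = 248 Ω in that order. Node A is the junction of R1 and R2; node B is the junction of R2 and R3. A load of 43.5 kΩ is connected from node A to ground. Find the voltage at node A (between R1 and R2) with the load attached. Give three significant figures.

Below node A the series string R2+R3 = 5848 Ω sits in parallel with the 43500 Ω load: 5155 Ω.
V_A = 28.9 × 5155/(6530 + 5155) = 12.7 V.

V ≈ 12.7 V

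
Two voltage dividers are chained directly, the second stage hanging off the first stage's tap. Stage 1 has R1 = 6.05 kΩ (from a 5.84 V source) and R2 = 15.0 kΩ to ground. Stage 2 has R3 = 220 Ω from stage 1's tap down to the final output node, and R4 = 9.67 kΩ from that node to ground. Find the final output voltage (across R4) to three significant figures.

V_out ≈ 2.83 V

Stage 2 presents R3+R4 = 9890 Ω as a load on stage 1's tap.
Stage 1's lower leg becomes R2‖(R3+R4) = 5960 Ω, so V_mid = 5.84 × 5960/12010 = 2.898 V.
Stage 2 is itself unloaded: V_out = V_mid × R4/(R3+R4) = 2.898 × 9670/9890 = 2.83 V.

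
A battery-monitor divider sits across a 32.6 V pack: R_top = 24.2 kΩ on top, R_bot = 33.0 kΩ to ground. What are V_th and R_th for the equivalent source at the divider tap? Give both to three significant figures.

V_th is the open-circuit tap voltage: 32.6 × 33.0/(24.2 + 33.0) = 18.8 V.
With the supply zeroed, R_top and R_bot appear in parallel from the tap: R_th = R_top‖R_bot = (24.2 × 33.0)/57.20 = 14.0 kΩ.

V_th = 18.8 V, R_th = 14.0 kΩ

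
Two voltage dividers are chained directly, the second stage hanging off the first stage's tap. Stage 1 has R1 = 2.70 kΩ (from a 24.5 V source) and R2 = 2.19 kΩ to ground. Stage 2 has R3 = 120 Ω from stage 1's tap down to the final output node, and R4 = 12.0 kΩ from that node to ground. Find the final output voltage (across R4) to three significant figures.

Stage 2 presents R3+R4 = 12120 Ω as a load on stage 1's tap.
Stage 1's lower leg becomes R2‖(R3+R4) = 1855 Ω, so V_mid = 24.5 × 1855/4555 = 9.977 V.
Stage 2 is itself unloaded: V_out = V_mid × R4/(R3+R4) = 9.977 × 12000/12120 = 9.88 V.

V_out ≈ 9.88 V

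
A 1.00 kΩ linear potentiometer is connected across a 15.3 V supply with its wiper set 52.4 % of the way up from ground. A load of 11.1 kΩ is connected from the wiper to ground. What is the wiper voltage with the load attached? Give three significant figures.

V ≈ 7.84 V

The wiper splits the pot into (1−α)R = 476.0 Ω above and αR = 524.0 Ω below.
Lower section ‖ load = 500.4 Ω.
V_wiper = 15.3 × 500.4/(476.0 + 500.4) = 7.84 V.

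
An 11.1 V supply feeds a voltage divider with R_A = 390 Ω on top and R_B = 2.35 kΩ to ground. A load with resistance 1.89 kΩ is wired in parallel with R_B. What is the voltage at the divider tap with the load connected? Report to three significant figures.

The load sits in parallel with R_B: R_B‖R_L = (2350 × 1890) / (2350 + 1890) = 1048 Ω.
V_out = 11.1 × 1048 / (390 + 1048) = 11.1 × 1048/1438 = 8.09 V.
(Unloaded it would have been 9.52 V.)

V_out ≈ 8.09 V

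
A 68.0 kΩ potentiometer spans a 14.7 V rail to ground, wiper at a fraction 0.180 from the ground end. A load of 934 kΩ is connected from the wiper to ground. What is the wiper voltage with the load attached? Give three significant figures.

The wiper splits the pot into (1−α)R = 55.76 kΩ above and αR = 12.24 kΩ below.
Lower section ‖ load = 12.08 kΩ.
V_wiper = 14.7 × 12.08/(55.76 + 12.08) = 2.62 V.

V ≈ 2.62 V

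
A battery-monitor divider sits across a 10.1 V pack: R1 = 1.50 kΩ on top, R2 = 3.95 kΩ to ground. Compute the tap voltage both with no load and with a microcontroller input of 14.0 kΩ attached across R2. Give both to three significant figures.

Unloaded: 7.32 V; loaded: 6.79 V

Open-circuit: V = 10.1 × 3.95/(1.50 + 3.95) = 7.32 V.
With the load, R2 becomes R2‖R_L = 3.081 kΩ, so V = 10.1 × 3.081/4.581 = 6.79 V.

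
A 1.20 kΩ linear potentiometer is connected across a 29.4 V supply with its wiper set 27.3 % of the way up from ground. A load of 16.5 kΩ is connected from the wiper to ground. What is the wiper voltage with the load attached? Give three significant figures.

V ≈ 7.91 V

The wiper splits the pot into (1−α)R = 872.4 Ω above and αR = 327.6 Ω below.
Lower section ‖ load = 321.2 Ω.
V_wiper = 29.4 × 321.2/(872.4 + 321.2) = 7.91 V.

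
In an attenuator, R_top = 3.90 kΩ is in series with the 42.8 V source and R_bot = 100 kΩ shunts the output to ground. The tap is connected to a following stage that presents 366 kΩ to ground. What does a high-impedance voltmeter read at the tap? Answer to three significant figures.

V_out ≈ 40.8 V

The load sits in parallel with R_bot: R_bot‖R_L = (100 × 366) / (100 + 366) = 78.54 kΩ.
V_out = 42.8 × 78.54 / (3.90 + 78.54) = 42.8 × 78.54/82.44 = 40.8 V.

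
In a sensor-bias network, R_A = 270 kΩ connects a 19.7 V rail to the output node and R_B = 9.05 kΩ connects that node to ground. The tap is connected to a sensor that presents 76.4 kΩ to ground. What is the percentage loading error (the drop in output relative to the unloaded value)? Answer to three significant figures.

The divider's output (Thévenin) resistance is R_A‖R_B = 8.756 kΩ.
Fractional drop under load = R_th/(R_th + R_L) = 8.756 / (8.756 + 76.4) = 0.1028.
So the output falls by 10.3 %.

10.3 %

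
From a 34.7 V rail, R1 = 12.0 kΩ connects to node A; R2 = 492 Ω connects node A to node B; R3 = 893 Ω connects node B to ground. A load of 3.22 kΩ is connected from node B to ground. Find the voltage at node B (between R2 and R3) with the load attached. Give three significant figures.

V ≈ 1.84 V

At node B, R3 is in parallel with the load: R3‖R_L = 699.1 Ω.
Below node A the resistance is R2 + (R3‖R_L) = 1191 Ω, so V_A = 34.7 × 1191/13190 = 3.133 V.
Then V_B = V_A × (R3‖R_L)/(R2 + R3‖R_L) = 3.133 × 699.1/1191 = 1.84 V.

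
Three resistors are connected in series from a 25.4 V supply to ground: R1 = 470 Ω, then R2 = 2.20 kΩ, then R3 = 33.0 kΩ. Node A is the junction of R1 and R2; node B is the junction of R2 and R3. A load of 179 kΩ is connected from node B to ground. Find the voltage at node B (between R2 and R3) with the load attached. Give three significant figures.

V ≈ 23.2 V

At node B, R3 is in parallel with the load: R3‖R_L = 27860 Ω.
Below node A the resistance is R2 + (R3‖R_L) = 30060 Ω, so V_A = 25.4 × 30060/30530 = 25.01 V.
Then V_B = V_A × (R3‖R_L)/(R2 + R3‖R_L) = 25.01 × 27860/30060 = 23.2 V.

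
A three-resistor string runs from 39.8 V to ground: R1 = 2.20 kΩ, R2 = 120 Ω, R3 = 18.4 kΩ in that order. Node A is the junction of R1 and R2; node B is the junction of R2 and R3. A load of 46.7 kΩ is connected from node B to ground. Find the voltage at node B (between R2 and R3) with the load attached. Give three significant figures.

At node B, R3 is in parallel with the load: R3‖R_L = 13200 Ω.
Below node A the resistance is R2 + (R3‖R_L) = 13320 Ω, so V_A = 39.8 × 13320/15520 = 34.16 V.
Then V_B = V_A × (R3‖R_L)/(R2 + R3‖R_L) = 34.16 × 13200/13320 = 33.9 V.

V ≈ 33.9 V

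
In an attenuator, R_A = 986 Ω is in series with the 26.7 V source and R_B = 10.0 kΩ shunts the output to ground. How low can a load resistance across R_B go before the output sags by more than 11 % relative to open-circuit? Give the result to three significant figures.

Output resistance R_th = R_A‖R_B = (986 × 10000)/10990 = 897.5 Ω.
The fractional drop is R_th/(R_th + R_L); requiring this ≤ 0.110 gives R_L ≥ R_th(1/0.110 − 1) = 897.5 × 8.091 = 7.26 kΩ.

R_L(min) ≈ 7.26 kΩ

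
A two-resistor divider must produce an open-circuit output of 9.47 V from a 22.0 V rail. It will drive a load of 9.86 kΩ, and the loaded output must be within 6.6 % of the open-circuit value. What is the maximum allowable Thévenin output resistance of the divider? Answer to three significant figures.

Loading drop = R_th/(R_th + R_L) ≤ 0.0660, so R_th ≤ R_L · ε/(1−ε) = 9.86 kΩ × 0.0660/0.9340 = 697 Ω.
(Any R1, R2 with R2/(R1+R2) = 0.430 and R1‖R2 ≤ 697 Ω will meet the spec.)

R_th ≤ 697 Ω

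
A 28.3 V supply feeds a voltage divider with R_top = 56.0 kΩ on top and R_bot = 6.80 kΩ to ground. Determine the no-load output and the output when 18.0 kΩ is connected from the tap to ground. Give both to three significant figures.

Open-circuit: V = 28.3 × 6.80/(56.0 + 6.80) = 3.06 V.
With the load, R_bot becomes R_bot‖R_L = 4.935 kΩ, so V = 28.3 × 4.935/60.94 = 2.29 V.

Unloaded: 3.06 V; loaded: 2.29 V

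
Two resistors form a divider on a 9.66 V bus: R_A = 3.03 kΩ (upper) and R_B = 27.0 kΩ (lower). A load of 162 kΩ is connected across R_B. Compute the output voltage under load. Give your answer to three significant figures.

V_out ≈ 8.54 V

The load sits in parallel with R_B: R_B‖R_L = (27.0 × 162) / (27.0 + 162) = 23.14 kΩ.
V_out = 9.66 × 23.14 / (3.03 + 23.14) = 9.66 × 23.14/26.17 = 8.54 V.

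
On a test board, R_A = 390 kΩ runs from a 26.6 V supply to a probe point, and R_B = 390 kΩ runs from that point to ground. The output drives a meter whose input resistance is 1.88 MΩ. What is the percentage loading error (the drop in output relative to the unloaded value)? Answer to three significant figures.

9.40 %

Unloaded V = 26.6 × 390/780.0 = 13.300 V.
Loaded: R_B‖R_L = 323.0 kΩ, giving V = 26.6 × 323.0/713.0 = 12.050 V.
Drop = (13.300 − 12.050) / 13.300 = 9.40 %.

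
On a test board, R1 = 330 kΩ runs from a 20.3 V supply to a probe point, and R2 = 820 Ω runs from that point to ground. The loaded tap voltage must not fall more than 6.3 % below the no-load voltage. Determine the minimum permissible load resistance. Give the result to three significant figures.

Output resistance R_th = R1‖R2 = (330000 × 820)/330800 = 818.0 Ω.
The fractional drop is R_th/(R_th + R_L); requiring this ≤ 0.0630 gives R_L ≥ R_th(1/0.0630 − 1) = 818.0 × 14.87 = 12.2 kΩ.

R_L(min) ≈ 12.2 kΩ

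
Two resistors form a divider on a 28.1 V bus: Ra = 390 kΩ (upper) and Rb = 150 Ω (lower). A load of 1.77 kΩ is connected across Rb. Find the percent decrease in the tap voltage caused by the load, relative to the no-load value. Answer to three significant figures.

The divider's output (Thévenin) resistance is Ra‖Rb = 149.9 Ω.
Fractional drop under load = R_th/(R_th + R_L) = 149.9 / (149.9 + 1770) = 0.07810.
So the output falls by 7.81 %.

7.81 %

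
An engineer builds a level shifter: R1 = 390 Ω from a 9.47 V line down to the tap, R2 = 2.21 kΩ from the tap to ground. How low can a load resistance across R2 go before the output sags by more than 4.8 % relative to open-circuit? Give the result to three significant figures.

Output resistance R_th = R1‖R2 = (390 × 2210)/2600 = 331.5 Ω.
The fractional drop is R_th/(R_th + R_L); requiring this ≤ 0.0480 gives R_L ≥ R_th(1/0.0480 − 1) = 331.5 × 19.83 = 6.57 kΩ.

R_L(min) ≈ 6.57 kΩ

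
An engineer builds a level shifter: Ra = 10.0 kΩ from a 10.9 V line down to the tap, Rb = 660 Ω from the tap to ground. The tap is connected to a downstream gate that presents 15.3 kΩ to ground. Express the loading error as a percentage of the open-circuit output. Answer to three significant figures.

The divider's output (Thévenin) resistance is Ra‖Rb = 619.1 Ω.
Fractional drop under load = R_th/(R_th + R_L) = 619.1 / (619.1 + 15300) = 0.03889.
So the output falls by 3.89 %.

3.89 %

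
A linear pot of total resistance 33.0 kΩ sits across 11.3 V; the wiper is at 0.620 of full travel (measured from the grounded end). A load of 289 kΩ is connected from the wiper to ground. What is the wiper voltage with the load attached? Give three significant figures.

The wiper splits the pot into (1−α)R = 12.54 kΩ above and αR = 20.46 kΩ below.
Lower section ‖ load = 19.11 kΩ.
V_wiper = 11.3 × 19.11/(12.54 + 19.11) = 6.82 V.

V ≈ 6.82 V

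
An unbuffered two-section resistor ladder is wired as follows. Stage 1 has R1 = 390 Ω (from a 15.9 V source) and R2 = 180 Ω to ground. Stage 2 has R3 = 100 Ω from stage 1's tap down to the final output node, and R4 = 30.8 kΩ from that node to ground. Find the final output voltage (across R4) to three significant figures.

V_out ≈ 4.98 V

Stage 2 presents R3+R4 = 30900 Ω as a load on stage 1's tap.
Stage 1's lower leg becomes R2‖(R3+R4) = 179.0 Ω, so V_mid = 15.9 × 179.0/569.0 = 5.001 V.
Stage 2 is itself unloaded: V_out = V_mid × R4/(R3+R4) = 5.001 × 30800/30900 = 4.98 V.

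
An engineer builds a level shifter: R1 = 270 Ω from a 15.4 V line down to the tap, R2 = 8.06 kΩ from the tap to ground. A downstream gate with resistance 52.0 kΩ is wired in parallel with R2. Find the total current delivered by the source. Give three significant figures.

R2‖R_L = 6978 Ω, so the source sees R1 + R2‖R_L = 7248 Ω.
I = 15.4 V / 7248 Ω = 2.12 mA.

I ≈ 2.12 mA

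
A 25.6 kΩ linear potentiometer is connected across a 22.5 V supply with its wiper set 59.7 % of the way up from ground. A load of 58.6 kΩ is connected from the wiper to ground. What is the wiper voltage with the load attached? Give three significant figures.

V ≈ 12.2 V

The wiper splits the pot into (1−α)R = 10.32 kΩ above and αR = 15.28 kΩ below.
Lower section ‖ load = 12.12 kΩ.
V_wiper = 22.5 × 12.12/(10.32 + 12.12) = 12.2 V.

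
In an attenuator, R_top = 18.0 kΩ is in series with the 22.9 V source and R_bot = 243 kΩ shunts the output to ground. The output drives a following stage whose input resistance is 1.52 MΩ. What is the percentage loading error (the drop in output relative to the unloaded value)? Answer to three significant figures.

1.09 %

The divider's output (Thévenin) resistance is R_top‖R_bot = 16.76 kΩ.
Fractional drop under load = R_th/(R_th + R_L) = 16.76 / (16.76 + 1520) = 0.01091.
So the output falls by 1.09 %.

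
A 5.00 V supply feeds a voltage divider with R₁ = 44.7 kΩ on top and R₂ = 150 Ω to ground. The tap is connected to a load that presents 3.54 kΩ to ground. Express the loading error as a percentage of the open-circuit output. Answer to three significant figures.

4.05 %

The divider's output (Thévenin) resistance is R₁‖R₂ = 149.5 Ω.
Fractional drop under load = R_th/(R_th + R_L) = 149.5 / (149.5 + 3540) = 0.04052.
So the output falls by 4.05 %.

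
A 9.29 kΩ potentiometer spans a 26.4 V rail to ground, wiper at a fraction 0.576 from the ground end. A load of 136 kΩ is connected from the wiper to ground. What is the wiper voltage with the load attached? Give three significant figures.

V ≈ 15.0 V

The wiper splits the pot into (1−α)R = 3.939 kΩ above and αR = 5.351 kΩ below.
Lower section ‖ load = 5.148 kΩ.
V_wiper = 26.4 × 5.148/(3.939 + 5.148) = 15.0 V.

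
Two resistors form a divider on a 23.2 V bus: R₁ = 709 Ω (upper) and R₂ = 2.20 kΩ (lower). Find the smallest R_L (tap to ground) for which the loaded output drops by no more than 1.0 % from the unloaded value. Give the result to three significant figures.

Output resistance R_th = R₁‖R₂ = (709 × 2200)/2909 = 536.2 Ω.
The fractional drop is R_th/(R_th + R_L); requiring this ≤ 0.0100 gives R_L ≥ R_th(1/0.0100 − 1) = 536.2 × 99.00 = 53.1 kΩ.

R_L(min) ≈ 53.1 kΩ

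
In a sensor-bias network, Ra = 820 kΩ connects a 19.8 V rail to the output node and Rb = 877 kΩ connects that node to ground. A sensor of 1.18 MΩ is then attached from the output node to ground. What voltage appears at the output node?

V_out ≈ 7.53 V

The load sits in parallel with Rb: Rb‖R_L = (877 × 1180) / (877 + 1180) = 503.1 kΩ.
V_out = 19.8 × 503.1 / (820 + 503.1) = 19.8 × 503.1/1323 = 7.53 V.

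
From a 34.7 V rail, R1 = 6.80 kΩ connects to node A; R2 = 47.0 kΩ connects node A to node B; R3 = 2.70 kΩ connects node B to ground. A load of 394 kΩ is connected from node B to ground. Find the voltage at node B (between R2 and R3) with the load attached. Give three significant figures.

At node B, R3 is in parallel with the load: R3‖R_L = 2.682 kΩ.
Below node A the resistance is R2 + (R3‖R_L) = 49.68 kΩ, so V_A = 34.7 × 49.68/56.48 = 30.52 V.
Then V_B = V_A × (R3‖R_L)/(R2 + R3‖R_L) = 30.52 × 2.682/49.68 = 1.65 V.

V ≈ 1.65 V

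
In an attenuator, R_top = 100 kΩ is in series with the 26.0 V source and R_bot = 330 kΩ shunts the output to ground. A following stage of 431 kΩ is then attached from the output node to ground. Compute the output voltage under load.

V_out ≈ 16.9 V

The load sits in parallel with R_bot: R_bot‖R_L = (330 × 431) / (330 + 431) = 186.9 kΩ.
V_out = 26.0 × 186.9 / (100 + 186.9) = 26.0 × 186.9/286.9 = 16.9 V.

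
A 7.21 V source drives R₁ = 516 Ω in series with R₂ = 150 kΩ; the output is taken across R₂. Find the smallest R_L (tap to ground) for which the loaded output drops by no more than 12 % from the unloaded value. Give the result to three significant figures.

Output resistance R_th = R₁‖R₂ = (516 × 150000)/150500 = 514.2 Ω.
The fractional drop is R_th/(R_th + R_L); requiring this ≤ 0.120 gives R_L ≥ R_th(1/0.120 − 1) = 514.2 × 7.333 = 3.77 kΩ.

R_L(min) ≈ 3.77 kΩ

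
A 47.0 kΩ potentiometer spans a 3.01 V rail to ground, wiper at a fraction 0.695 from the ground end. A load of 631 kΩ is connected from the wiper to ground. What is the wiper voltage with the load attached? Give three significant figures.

The wiper splits the pot into (1−α)R = 14.34 kΩ above and αR = 32.66 kΩ below.
Lower section ‖ load = 31.06 kΩ.
V_wiper = 3.01 × 31.06/(14.34 + 31.06) = 2.06 V.

V ≈ 2.06 V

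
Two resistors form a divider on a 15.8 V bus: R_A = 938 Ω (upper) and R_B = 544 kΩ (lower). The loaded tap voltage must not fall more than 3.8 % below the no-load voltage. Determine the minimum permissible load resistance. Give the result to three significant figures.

R_L(min) ≈ 23.7 kΩ

Output resistance R_th = R_A‖R_B = (938 × 544000)/544900 = 936.4 Ω.
The fractional drop is R_th/(R_th + R_L); requiring this ≤ 0.0380 gives R_L ≥ R_th(1/0.0380 − 1) = 936.4 × 25.32 = 23.7 kΩ.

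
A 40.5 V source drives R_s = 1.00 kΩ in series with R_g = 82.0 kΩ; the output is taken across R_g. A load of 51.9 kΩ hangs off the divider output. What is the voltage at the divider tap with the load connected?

The load sits in parallel with R_g: R_g‖R_L = (82.0 × 51.9) / (82.0 + 51.9) = 31.78 kΩ.
V_out = 40.5 × 31.78 / (1.00 + 31.78) = 40.5 × 31.78/32.78 = 39.3 V.

V_out ≈ 39.3 V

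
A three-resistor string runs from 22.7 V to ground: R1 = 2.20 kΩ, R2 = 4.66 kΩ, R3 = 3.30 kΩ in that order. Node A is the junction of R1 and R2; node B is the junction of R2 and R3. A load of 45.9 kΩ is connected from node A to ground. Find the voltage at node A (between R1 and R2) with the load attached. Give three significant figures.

V ≈ 17.1 V

Below node A the series string R2+R3 = 7.960 kΩ sits in parallel with the 45.9 kΩ load: 6.784 kΩ.
V_A = 22.7 × 6.784/(2.20 + 6.784) = 17.1 V.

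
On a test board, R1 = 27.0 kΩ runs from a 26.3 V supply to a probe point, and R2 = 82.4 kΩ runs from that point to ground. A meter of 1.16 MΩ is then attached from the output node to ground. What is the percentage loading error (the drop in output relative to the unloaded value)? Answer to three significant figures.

The divider's output (Thévenin) resistance is R1‖R2 = 20.34 kΩ.
Fractional drop under load = R_th/(R_th + R_L) = 20.34 / (20.34 + 1160) = 0.01723.
So the output falls by 1.72 %.

1.72 %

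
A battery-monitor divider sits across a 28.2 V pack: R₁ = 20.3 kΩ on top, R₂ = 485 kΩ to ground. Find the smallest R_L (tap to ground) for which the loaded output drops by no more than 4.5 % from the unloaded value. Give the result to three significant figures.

R_L(min) ≈ 414 kΩ

Output resistance R_th = R₁‖R₂ = (20.3 × 485)/505.3 = 19.48 kΩ.
The fractional drop is R_th/(R_th + R_L); requiring this ≤ 0.0450 gives R_L ≥ R_th(1/0.0450 − 1) = 19.48 × 21.22 = 414 kΩ.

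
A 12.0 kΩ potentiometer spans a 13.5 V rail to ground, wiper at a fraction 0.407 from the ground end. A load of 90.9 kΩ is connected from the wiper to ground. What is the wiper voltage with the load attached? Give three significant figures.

V ≈ 5.32 V

The wiper splits the pot into (1−α)R = 7.116 kΩ above and αR = 4.884 kΩ below.
Lower section ‖ load = 4.635 kΩ.
V_wiper = 13.5 × 4.635/(7.116 + 4.635) = 5.32 V.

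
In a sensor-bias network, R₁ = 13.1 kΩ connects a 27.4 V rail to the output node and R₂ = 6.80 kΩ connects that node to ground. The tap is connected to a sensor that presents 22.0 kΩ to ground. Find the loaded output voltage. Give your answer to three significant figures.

V_out ≈ 7.78 V

The load sits in parallel with R₂: R₂‖R_L = (6.80 × 22.0) / (6.80 + 22.0) = 5.194 kΩ.
V_out = 27.4 × 5.194 / (13.1 + 5.194) = 27.4 × 5.194/18.29 = 7.78 V.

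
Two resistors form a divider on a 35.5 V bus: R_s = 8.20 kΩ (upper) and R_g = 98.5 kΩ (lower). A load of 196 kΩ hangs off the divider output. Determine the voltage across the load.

The load sits in parallel with R_g: R_g‖R_L = (98.5 × 196) / (98.5 + 196) = 65.56 kΩ.
V_out = 35.5 × 65.56 / (8.20 + 65.56) = 35.5 × 65.56/73.76 = 31.6 V.
(Unloaded it would have been 32.8 V.)

V_out ≈ 31.6 V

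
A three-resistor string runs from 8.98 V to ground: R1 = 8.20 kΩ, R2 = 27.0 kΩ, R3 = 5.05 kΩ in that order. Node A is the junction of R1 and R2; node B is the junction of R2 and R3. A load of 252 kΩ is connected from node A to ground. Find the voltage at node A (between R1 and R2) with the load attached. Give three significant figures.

Below node A the series string R2+R3 = 32.05 kΩ sits in parallel with the 252 kΩ load: 28.43 kΩ.
V_A = 8.98 × 28.43/(8.20 + 28.43) = 6.97 V.

V ≈ 6.97 V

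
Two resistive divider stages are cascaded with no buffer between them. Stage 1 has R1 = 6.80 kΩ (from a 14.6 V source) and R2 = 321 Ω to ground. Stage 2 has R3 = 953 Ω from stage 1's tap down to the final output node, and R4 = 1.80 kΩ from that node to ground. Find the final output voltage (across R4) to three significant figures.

V_out ≈ 0.387 V

Stage 2 presents R3+R4 = 2753 Ω as a load on stage 1's tap.
Stage 1's lower leg becomes R2‖(R3+R4) = 287.5 Ω, so V_mid = 14.6 × 287.5/7087 = 0.5922 V.
Stage 2 is itself unloaded: V_out = V_mid × R4/(R3+R4) = 0.5922 × 1800/2753 = 0.387 V.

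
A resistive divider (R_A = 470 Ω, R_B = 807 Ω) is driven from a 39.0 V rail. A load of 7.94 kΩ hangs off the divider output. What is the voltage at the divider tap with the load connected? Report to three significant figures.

V_out ≈ 23.8 V

The load sits in parallel with R_B: R_B‖R_L = (807 × 7940) / (807 + 7940) = 732.5 Ω.
V_out = 39.0 × 732.5 / (470 + 732.5) = 39.0 × 732.5/1203 = 23.8 V.
(Unloaded it would have been 24.6 V.)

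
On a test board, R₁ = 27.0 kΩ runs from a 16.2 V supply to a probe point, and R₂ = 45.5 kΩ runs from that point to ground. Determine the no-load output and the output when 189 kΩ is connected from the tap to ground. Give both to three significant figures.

Unloaded: 10.2 V; loaded: 9.33 V

Open-circuit: V = 16.2 × 45.5/(27.0 + 45.5) = 10.2 V.
With the load, R₂ becomes R₂‖R_L = 36.67 kΩ, so V = 16.2 × 36.67/63.67 = 9.33 V.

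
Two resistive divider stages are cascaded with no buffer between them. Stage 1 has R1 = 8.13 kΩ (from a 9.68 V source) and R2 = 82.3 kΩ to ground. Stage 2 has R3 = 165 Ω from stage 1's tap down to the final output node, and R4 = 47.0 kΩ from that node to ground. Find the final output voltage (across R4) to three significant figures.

V_out ≈ 7.59 V

Stage 2 presents R3+R4 = 47160 Ω as a load on stage 1's tap.
Stage 1's lower leg becomes R2‖(R3+R4) = 29980 Ω, so V_mid = 9.68 × 29980/38110 = 7.615 V.
Stage 2 is itself unloaded: V_out = V_mid × R4/(R3+R4) = 7.615 × 47000/47160 = 7.59 V.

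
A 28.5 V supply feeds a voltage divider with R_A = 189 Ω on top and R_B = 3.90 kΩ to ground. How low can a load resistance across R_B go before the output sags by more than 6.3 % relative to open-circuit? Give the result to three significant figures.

Output resistance R_th = R_A‖R_B = (189 × 3900)/4089 = 180.3 Ω.
The fractional drop is R_th/(R_th + R_L); requiring this ≤ 0.0630 gives R_L ≥ R_th(1/0.0630 − 1) = 180.3 × 14.87 = 2.68 kΩ.

R_L(min) ≈ 2.68 kΩ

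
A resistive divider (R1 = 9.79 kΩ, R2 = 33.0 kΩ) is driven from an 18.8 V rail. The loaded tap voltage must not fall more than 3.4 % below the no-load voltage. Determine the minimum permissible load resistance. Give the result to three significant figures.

Output resistance R_th = R1‖R2 = (9.79 × 33.0)/42.79 = 7.550 kΩ.
The fractional drop is R_th/(R_th + R_L); requiring this ≤ 0.0340 gives R_L ≥ R_th(1/0.0340 − 1) = 7.550 × 28.41 = 215 kΩ.

R_L(min) ≈ 215 kΩ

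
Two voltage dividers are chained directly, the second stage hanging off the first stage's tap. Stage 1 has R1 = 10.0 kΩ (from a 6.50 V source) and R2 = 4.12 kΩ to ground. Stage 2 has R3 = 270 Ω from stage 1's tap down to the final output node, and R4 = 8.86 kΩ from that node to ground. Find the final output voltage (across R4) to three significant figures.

Stage 2 presents R3+R4 = 9130 Ω as a load on stage 1's tap.
Stage 1's lower leg becomes R2‖(R3+R4) = 2839 Ω, so V_mid = 6.50 × 2839/12840 = 1.437 V.
Stage 2 is itself unloaded: V_out = V_mid × R4/(R3+R4) = 1.437 × 8860/9130 = 1.39 V.

V_out ≈ 1.39 V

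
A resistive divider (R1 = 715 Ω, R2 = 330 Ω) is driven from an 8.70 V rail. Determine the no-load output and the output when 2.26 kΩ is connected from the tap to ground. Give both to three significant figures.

Unloaded: 2.75 V; loaded: 2.50 V

Open-circuit: V = 8.70 × 330/(715 + 330) = 2.75 V.
With the load, R2 becomes R2‖R_L = 288.0 Ω, so V = 8.70 × 288.0/1003 = 2.50 V.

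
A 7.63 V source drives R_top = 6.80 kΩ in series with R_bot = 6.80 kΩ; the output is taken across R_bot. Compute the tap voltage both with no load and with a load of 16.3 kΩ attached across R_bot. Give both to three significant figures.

Open-circuit: V = 7.63 × 6.80/(6.80 + 6.80) = 3.81 V.
With the load, R_bot becomes R_bot‖R_L = 4.798 kΩ, so V = 7.63 × 4.798/11.60 = 3.16 V.

Unloaded: 3.81 V; loaded: 3.16 V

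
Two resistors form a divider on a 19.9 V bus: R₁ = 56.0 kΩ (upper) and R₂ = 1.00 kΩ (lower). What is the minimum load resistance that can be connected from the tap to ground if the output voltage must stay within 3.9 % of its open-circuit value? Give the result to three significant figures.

R_L(min) ≈ 24.2 kΩ

Output resistance R_th = R₁‖R₂ = (56000 × 1000)/57000 = 982.5 Ω.
The fractional drop is R_th/(R_th + R_L); requiring this ≤ 0.0390 gives R_L ≥ R_th(1/0.0390 − 1) = 982.5 × 24.64 = 24.2 kΩ.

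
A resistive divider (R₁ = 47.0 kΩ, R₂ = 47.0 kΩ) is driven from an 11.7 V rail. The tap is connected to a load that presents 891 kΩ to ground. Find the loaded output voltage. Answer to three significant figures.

V_out ≈ 5.70 V

The load sits in parallel with R₂: R₂‖R_L = (47.0 × 891) / (47.0 + 891) = 44.64 kΩ.
V_out = 11.7 × 44.64 / (47.0 + 44.64) = 11.7 × 44.64/91.64 = 5.70 V.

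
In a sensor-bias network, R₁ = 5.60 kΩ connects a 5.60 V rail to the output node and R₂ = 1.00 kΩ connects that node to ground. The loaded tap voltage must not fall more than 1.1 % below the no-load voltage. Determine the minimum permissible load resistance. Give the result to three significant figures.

R_L(min) ≈ 76.3 kΩ

Output resistance R_th = R₁‖R₂ = (5600 × 1000)/6600 = 848.5 Ω.
The fractional drop is R_th/(R_th + R_L); requiring this ≤ 0.0110 gives R_L ≥ R_th(1/0.0110 − 1) = 848.5 × 89.91 = 76.3 kΩ.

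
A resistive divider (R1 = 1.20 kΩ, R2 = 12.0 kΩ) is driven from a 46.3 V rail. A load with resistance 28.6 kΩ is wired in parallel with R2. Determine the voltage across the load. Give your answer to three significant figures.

V_out ≈ 40.5 V

The load sits in parallel with R2: R2‖R_L = (12.0 × 28.6) / (12.0 + 28.6) = 8.453 kΩ.
V_out = 46.3 × 8.453 / (1.20 + 8.453) = 46.3 × 8.453/9.653 = 40.5 V.
(Unloaded it would have been 42.1 V.)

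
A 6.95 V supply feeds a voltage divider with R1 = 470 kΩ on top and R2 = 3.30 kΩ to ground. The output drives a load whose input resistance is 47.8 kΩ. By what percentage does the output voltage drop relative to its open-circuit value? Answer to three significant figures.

The divider's output (Thévenin) resistance is R1‖R2 = 3.277 kΩ.
Fractional drop under load = R_th/(R_th + R_L) = 3.277 / (3.277 + 47.8) = 0.06416.
So the output falls by 6.42 %.

6.42 %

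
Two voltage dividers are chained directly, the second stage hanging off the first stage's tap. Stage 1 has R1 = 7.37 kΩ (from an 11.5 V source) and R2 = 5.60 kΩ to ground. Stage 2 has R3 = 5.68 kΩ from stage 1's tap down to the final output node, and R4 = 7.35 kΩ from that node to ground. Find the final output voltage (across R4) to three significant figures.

V_out ≈ 2.25 V

Stage 2 presents R3+R4 = 13.03 kΩ as a load on stage 1's tap.
Stage 1's lower leg becomes R2‖(R3+R4) = 3.917 kΩ, so V_mid = 11.5 × 3.917/11.29 = 3.991 V.
Stage 2 is itself unloaded: V_out = V_mid × R4/(R3+R4) = 3.991 × 7.35/13.03 = 2.25 V.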